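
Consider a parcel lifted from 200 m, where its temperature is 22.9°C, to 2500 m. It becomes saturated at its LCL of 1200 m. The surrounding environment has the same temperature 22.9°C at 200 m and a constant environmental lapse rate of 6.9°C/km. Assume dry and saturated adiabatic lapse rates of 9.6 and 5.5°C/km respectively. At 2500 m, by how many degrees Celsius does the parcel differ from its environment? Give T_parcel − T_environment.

Parcel:
  Dry to 1200 m: -9.6 × 1 km = -9.6°C, so T = 13.3°C.
  Saturated to 2500 m: -5.5 × 1.3 km = -7.15°C, so T = 6.15°C.
Environment:
  Environment to 2500 m: -6.9 × 2.3 km = -15.87°C, so T = 7.03°C.
T_parcel − T_env = 6.15 − 7.03 = -0.88°C

-0.88°C (parcel cooler than environment)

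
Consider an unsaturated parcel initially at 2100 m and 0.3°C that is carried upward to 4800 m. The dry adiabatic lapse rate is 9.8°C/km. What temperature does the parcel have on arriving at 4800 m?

-26.16°C

2100–4800 m, dry adiabatic: Δz = 2.7 km ⇒ ΔT = -26.46°C; T = -26.16°C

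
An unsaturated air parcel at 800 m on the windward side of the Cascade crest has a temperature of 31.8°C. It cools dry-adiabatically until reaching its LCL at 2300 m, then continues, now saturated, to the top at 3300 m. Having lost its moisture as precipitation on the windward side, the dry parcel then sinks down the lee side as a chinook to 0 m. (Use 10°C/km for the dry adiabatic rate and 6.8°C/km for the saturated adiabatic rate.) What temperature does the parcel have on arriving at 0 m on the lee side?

43°C

800 → 2300 m (dry, 10°C/km): ΔT = -10 × 1.5 = -15°C → T = 16.8°C
2300 → 3300 m (saturated, 6.8°C/km): ΔT = -6.8 × 1 = -6.8°C → T = 10°C
3300 → 0 m (dry descent, 10°C/km): ΔT = +10 × 3.3 = +33°C → T = 43°C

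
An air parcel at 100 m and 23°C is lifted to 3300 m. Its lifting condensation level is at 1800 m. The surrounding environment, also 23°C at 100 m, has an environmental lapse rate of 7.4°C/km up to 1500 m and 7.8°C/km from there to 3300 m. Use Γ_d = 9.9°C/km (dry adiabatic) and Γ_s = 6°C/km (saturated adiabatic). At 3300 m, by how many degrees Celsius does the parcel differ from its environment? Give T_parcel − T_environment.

-1.43°C (parcel cooler than environment)

Parcel:
  Dry to 1800 m: -9.9 × 1.7 km = -16.83°C, so T = 6.17°C.
  Saturated to 3300 m: -6 × 1.5 km = -9°C, so T = -2.83°C.
Environment:
  Environment, lower layer to 1500 m: -7.4 × 1.4 km = -10.36°C, so T = 12.64°C.
  Environment, upper layer to 3300 m: -7.8 × 1.8 km = -14.04°C, so T = -1.4°C.
T_parcel − T_env = -2.83 − (-1.4) = -1.43°C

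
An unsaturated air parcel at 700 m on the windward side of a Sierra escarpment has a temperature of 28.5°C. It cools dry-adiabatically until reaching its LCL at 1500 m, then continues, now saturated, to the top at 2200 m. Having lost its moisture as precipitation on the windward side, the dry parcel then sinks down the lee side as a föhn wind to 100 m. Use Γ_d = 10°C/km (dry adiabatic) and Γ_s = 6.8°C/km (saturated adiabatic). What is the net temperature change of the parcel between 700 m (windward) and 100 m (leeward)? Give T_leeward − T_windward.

+8.24°C

Dry to 1500 m: -10 × 0.8 km = -8°C, so T = 20.5°C.
Saturated to 2200 m: -6.8 × 0.7 km = -4.76°C, so T = 15.74°C.
Dry descent to 100 m: +10 × 2.1 km = +21°C, so T = 36.74°C.
Net change vs windward start: 36.74 − 28.5 = +8.24°C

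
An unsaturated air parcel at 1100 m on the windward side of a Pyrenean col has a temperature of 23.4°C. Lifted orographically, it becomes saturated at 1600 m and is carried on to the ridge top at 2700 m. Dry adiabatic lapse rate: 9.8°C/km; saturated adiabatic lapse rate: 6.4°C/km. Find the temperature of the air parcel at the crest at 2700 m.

11.46°C

1100 → 1600 m (dry, 9.8°C/km): ΔT = -9.8 × 0.5 = -4.9°C → T = 18.5°C
1600 → 2700 m (saturated, 6.4°C/km): ΔT = -6.4 × 1.1 = -7.04°C → T = 11.46°C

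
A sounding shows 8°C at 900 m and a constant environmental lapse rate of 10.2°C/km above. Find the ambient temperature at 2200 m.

-5.26°C

900–2200 m, environmental: Δz = 1.3 km ⇒ ΔT = -13.26°C; T = -5.26°C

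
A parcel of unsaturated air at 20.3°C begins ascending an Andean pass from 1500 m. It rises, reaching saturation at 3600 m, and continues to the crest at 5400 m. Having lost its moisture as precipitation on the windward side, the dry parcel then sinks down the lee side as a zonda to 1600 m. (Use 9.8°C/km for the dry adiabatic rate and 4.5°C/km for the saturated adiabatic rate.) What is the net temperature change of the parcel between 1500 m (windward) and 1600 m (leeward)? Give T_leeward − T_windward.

From 1500 m to 3600 m (dry): cools by 9.8 × 2.1 = 20.58°C, giving -0.28°C.
From 3600 m to 5400 m (saturated): cools by 4.5 × 1.8 = 8.1°C, giving -8.38°C.
From 5400 m to 1600 m (dry descent): warms by 9.8 × 3.8 = 37.24°C, giving 28.86°C.
Net change vs windward start: 28.86 − 20.3 = +8.56°C

+8.56°C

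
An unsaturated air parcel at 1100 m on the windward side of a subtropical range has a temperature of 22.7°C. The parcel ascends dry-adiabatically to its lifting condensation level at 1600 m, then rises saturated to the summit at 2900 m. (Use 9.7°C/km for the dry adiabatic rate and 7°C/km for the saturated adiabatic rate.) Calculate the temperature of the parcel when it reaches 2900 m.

8.75°C

Dry to 1600 m: -9.7 × 0.5 km = -4.85°C, so T = 17.85°C.
Saturated to 2900 m: -7 × 1.3 km = -9.1°C, so T = 8.75°C.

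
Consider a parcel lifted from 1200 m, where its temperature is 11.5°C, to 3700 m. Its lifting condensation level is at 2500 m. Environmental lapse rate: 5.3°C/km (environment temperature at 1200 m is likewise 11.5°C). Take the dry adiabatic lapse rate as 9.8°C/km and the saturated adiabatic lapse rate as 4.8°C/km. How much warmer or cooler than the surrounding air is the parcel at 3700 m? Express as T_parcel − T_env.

Parcel:
  From 1200 m to 2500 m (dry): cools by 9.8 × 1.3 = 12.74°C, giving -1.24°C.
  From 2500 m to 3700 m (saturated): cools by 4.8 × 1.2 = 5.76°C, giving -7°C.
Environment:
  From 1200 m to 3700 m (environment): cools by 5.3 × 2.5 = 13.25°C, giving -1.75°C.
T_parcel − T_env = -7 − (-1.75) = -5.25°C

-5.25°C (parcel cooler than environment)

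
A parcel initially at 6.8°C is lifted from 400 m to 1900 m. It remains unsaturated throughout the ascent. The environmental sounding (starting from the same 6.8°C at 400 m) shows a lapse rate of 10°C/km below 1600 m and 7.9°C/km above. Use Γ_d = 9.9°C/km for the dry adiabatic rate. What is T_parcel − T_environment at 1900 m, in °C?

-0.48°C (parcel cooler than environment)

Parcel:
  From 400 m to 1900 m (dry): cools by 9.9 × 1.5 = 14.85°C, giving -8.05°C.
Environment:
  From 400 m to 1600 m (environment, lower layer): cools by 10 × 1.2 = 12°C, giving -5.2°C.
  From 1600 m to 1900 m (environment, upper layer): cools by 7.9 × 0.3 = 2.37°C, giving -7.57°C.
T_parcel − T_env = -8.05 − (-7.57) = -0.48°C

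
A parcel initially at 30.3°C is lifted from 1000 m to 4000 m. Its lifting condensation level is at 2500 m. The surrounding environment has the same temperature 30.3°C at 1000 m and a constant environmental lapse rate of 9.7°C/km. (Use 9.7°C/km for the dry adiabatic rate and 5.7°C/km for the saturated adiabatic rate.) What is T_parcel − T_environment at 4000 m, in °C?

+6°C (parcel warmer than environment)

Parcel:
  1000 → 2500 m (dry, 9.7°C/km): ΔT = -9.7 × 1.5 = -14.55°C → T = 15.75°C
  2500 → 4000 m (saturated, 5.7°C/km): ΔT = -5.7 × 1.5 = -8.55°C → T = 7.2°C
Environment:
  1000 → 4000 m (environment, 9.7°C/km): ΔT = -9.7 × 3 = -29.1°C → T = 1.2°C
T_parcel − T_env = 7.2 − 1.2 = +6°C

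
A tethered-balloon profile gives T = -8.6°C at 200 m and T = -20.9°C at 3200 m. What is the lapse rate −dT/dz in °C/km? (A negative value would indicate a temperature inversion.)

Γ = −ΔT/Δz = (-8.6 − (-20.9)) / (3200 − 200) m
  = 12.3°C / 3 km = 4.1°C/km

4.1°C/km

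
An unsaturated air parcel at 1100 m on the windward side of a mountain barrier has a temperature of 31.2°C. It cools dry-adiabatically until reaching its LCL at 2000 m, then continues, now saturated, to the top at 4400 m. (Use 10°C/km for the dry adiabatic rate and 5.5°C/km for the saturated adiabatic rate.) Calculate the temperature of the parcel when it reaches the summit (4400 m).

9°C

1100–2000 m, dry: Δz = 0.9 km ⇒ ΔT = -9°C; T = 22.2°C
2000–4400 m, saturated: Δz = 2.4 km ⇒ ΔT = -13.2°C; T = 9°C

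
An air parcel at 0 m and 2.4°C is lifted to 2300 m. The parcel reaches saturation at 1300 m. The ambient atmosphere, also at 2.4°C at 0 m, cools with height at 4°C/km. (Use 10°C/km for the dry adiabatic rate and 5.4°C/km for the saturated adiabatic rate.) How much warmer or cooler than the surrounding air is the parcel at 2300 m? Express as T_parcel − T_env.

Parcel:
  0–1300 m, dry: Δz = 1.3 km ⇒ ΔT = -13°C; T = -10.6°C
  1300–2300 m, saturated: Δz = 1 km ⇒ ΔT = -5.4°C; T = -16°C
Environment:
  0–2300 m, environment: Δz = 2.3 km ⇒ ΔT = -9.2°C; T = -6.8°C
T_parcel − T_env = -16 − (-6.8) = -9.2°C

-9.2°C (parcel cooler than environment)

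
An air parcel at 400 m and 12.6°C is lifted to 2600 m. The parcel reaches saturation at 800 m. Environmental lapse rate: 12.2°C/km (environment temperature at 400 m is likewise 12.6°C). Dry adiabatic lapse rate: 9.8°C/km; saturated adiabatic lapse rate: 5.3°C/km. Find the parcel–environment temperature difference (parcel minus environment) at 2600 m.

+13.38°C (parcel warmer than environment)

Parcel:
  400 → 800 m (dry, 9.8°C/km): ΔT = -9.8 × 0.4 = -3.92°C → T = 8.68°C
  800 → 2600 m (saturated, 5.3°C/km): ΔT = -5.3 × 1.8 = -9.54°C → T = -0.86°C
Environment:
  400 → 2600 m (environment, 12.2°C/km): ΔT = -12.2 × 2.2 = -26.84°C → T = -14.24°C
T_parcel − T_env = -0.86 − (-14.24) = +13.38°C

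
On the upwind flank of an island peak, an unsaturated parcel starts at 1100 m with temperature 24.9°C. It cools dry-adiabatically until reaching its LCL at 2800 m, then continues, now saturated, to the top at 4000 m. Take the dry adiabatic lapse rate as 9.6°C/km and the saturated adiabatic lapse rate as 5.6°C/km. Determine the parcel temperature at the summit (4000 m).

1100 → 2800 m (dry, 9.6°C/km): ΔT = -9.6 × 1.7 = -16.32°C → T = 8.58°C
2800 → 4000 m (saturated, 5.6°C/km): ΔT = -5.6 × 1.2 = -6.72°C → T = 1.86°C

1.86°C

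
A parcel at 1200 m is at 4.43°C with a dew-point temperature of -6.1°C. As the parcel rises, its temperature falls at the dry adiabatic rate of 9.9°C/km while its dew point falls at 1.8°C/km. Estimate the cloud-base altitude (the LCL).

2500 m

T and T_d converge at 9.9 − 1.8 = 8.1°C per km
Height above start = (4.43 − (-6.1)) / 8.1 = 1.3 km
LCL altitude = 1200 m + 1300 m = 2500 m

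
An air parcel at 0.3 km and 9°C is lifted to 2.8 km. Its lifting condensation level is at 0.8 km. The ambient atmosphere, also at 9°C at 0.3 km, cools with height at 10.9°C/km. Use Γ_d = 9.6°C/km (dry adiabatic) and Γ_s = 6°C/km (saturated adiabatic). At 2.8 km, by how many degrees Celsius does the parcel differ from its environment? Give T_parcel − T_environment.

Parcel:
  Dry to 800 m: -9.6 × 0.5 km = -4.8°C, so T = 4.2°C.
  Saturated to 2800 m: -6 × 2 km = -12°C, so T = -7.8°C.
Environment:
  Environment to 2800 m: -10.9 × 2.5 km = -27.25°C, so T = -18.25°C.
T_parcel − T_env = -7.8 − (-18.25) = +10.45°C

+10.45°C (parcel warmer than environment)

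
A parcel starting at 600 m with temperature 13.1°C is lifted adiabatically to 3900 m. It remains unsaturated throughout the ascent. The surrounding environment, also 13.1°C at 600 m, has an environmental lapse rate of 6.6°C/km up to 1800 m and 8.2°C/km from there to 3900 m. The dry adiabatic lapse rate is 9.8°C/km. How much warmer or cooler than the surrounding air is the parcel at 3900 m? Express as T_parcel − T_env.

-7.2°C (parcel cooler than environment)

Parcel:
  Dry to 3900 m: -9.8 × 3.3 km = -32.34°C, so T = -19.24°C.
Environment:
  Environment, lower layer to 1800 m: -6.6 × 1.2 km = -7.92°C, so T = 5.18°C.
  Environment, upper layer to 3900 m: -8.2 × 2.1 km = -17.22°C, so T = -12.04°C.
T_parcel − T_env = -19.24 − (-12.04) = -7.2°C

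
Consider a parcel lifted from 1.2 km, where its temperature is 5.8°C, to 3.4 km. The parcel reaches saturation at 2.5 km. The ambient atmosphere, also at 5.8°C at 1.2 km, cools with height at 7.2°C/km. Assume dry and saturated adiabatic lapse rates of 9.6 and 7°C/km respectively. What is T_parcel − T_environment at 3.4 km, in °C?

Parcel:
  Dry to 2500 m: -9.6 × 1.3 km = -12.48°C, so T = -6.68°C.
  Saturated to 3400 m: -7 × 0.9 km = -6.3°C, so T = -12.98°C.
Environment:
  Environment to 3400 m: -7.2 × 2.2 km = -15.84°C, so T = -10.04°C.
T_parcel − T_env = -12.98 − (-10.04) = -2.94°C

-2.94°C (parcel cooler than environment)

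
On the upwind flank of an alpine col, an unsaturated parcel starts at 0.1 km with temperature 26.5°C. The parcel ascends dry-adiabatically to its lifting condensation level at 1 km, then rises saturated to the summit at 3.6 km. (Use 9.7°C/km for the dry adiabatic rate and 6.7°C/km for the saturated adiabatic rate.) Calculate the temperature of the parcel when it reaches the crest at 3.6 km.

100 → 1000 m (dry, 9.7°C/km): ΔT = -9.7 × 0.9 = -8.73°C → T = 17.77°C
1000 → 3600 m (saturated, 6.7°C/km): ΔT = -6.7 × 2.6 = -17.42°C → T = 0.35°C

0.35°C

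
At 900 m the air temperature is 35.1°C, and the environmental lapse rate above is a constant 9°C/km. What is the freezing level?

4800 m

Height above start = (35.1 − 0) / 9 = 3.9 km
Altitude = 900 m + 3900 m = 4800 m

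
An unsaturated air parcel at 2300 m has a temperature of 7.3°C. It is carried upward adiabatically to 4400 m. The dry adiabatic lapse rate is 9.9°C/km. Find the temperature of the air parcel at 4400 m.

-13.49°C

2300 → 4400 m (dry adiabatic, 9.9°C/km): ΔT = -9.9 × 2.1 = -20.79°C → T = -13.49°C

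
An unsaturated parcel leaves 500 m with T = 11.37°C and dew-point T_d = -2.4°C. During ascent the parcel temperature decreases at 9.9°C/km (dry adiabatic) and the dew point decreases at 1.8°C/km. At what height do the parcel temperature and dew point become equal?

2200 m

T and T_d converge at 9.9 − 1.8 = 8.1°C per km
Height above start = (11.37 − (-2.4)) / 8.1 = 1.7 km
LCL altitude = 500 m + 1700 m = 2200 m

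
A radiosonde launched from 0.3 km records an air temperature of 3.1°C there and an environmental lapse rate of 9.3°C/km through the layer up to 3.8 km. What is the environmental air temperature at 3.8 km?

300–3800 m, environmental: Δz = 3.5 km ⇒ ΔT = -32.55°C; T = -29.45°C

-29.45°C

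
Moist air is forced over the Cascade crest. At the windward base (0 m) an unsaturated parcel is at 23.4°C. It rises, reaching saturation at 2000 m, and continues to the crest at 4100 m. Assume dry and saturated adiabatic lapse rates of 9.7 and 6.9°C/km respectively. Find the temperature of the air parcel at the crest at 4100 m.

Dry to 2000 m: -9.7 × 2 km = -19.4°C, so T = 4°C.
Saturated to 4100 m: -6.9 × 2.1 km = -14.49°C, so T = -10.49°C.

-10.49°C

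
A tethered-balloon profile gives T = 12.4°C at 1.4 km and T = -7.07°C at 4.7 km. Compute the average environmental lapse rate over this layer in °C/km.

Γ = −ΔT/Δz = (12.4 − (-7.07)) / (4700 − 1400) m
  = 19.47°C / 3.3 km = 5.9°C/km

5.9°C/km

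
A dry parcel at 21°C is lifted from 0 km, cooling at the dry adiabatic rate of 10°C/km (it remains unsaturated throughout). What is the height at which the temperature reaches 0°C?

Height above start = (21 − 0) / 10 = 2.1 km
Altitude = 0 m + 2100 m = 2100 m

2.1 km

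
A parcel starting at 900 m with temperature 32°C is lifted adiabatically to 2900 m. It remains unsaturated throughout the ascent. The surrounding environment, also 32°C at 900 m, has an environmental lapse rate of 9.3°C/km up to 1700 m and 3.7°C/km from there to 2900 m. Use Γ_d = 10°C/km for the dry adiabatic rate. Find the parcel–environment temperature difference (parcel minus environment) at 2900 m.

Parcel:
  900–2900 m, dry: Δz = 2 km ⇒ ΔT = -20°C; T = 12°C
Environment:
  900–1700 m, environment, lower layer: Δz = 0.8 km ⇒ ΔT = -7.44°C; T = 24.56°C
  1700–2900 m, environment, upper layer: Δz = 1.2 km ⇒ ΔT = -4.44°C; T = 20.12°C
T_parcel − T_env = 12 − 20.12 = -8.12°C

-8.12°C (parcel cooler than environment)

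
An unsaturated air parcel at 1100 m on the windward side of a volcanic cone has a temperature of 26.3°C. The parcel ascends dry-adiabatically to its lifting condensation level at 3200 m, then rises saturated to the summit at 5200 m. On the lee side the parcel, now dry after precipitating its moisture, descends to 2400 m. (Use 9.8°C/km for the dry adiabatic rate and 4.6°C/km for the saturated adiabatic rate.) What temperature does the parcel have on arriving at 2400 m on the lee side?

23.96°C

1100 → 3200 m (dry, 9.8°C/km): ΔT = -9.8 × 2.1 = -20.58°C → T = 5.72°C
3200 → 5200 m (saturated, 4.6°C/km): ΔT = -4.6 × 2 = -9.2°C → T = -3.48°C
5200 → 2400 m (dry descent, 9.8°C/km): ΔT = +9.8 × 2.8 = +27.44°C → T = 23.96°C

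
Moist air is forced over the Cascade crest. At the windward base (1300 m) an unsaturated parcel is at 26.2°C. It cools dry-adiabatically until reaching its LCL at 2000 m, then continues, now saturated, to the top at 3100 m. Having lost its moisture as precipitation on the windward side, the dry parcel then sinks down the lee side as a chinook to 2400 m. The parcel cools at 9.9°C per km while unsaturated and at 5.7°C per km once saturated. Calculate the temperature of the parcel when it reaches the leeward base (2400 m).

19.93°C

1300 → 2000 m (dry, 9.9°C/km): ΔT = -9.9 × 0.7 = -6.93°C → T = 19.27°C
2000 → 3100 m (saturated, 5.7°C/km): ΔT = -5.7 × 1.1 = -6.27°C → T = 13°C
3100 → 2400 m (dry descent, 9.9°C/km): ΔT = +9.9 × 0.7 = +6.93°C → T = 19.93°C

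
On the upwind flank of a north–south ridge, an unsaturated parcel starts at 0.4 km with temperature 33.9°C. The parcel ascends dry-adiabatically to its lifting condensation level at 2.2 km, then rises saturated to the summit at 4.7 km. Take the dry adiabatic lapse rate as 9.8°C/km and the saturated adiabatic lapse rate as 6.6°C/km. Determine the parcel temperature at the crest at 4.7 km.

-0.24°C

From 400 m to 2200 m (dry): cools by 9.8 × 1.8 = 17.64°C, giving 16.26°C.
From 2200 m to 4700 m (saturated): cools by 6.6 × 2.5 = 16.5°C, giving -0.24°C.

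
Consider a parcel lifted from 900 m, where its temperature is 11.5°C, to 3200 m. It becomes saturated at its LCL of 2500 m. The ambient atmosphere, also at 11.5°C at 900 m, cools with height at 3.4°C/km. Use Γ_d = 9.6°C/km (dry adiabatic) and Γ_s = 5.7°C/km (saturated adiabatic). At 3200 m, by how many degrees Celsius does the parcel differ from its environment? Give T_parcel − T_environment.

-11.53°C (parcel cooler than environment)

Parcel:
  From 900 m to 2500 m (dry): cools by 9.6 × 1.6 = 15.36°C, giving -3.86°C.
  From 2500 m to 3200 m (saturated): cools by 5.7 × 0.7 = 3.99°C, giving -7.85°C.
Environment:
  From 900 m to 3200 m (environment): cools by 3.4 × 2.3 = 7.82°C, giving 3.68°C.
T_parcel − T_env = -7.85 − 3.68 = -11.53°C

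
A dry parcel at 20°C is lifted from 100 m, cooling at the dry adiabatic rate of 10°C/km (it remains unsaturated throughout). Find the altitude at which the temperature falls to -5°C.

Height above start = (20 − (-5)) / 10 = 2.5 km
Altitude = 100 m + 2500 m = 2600 m

2600 m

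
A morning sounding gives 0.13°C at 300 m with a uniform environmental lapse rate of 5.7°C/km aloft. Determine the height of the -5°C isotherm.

Height above start = (0.13 − (-5)) / 5.7 = 0.9 km
Altitude = 300 m + 900 m = 1200 m

1200 m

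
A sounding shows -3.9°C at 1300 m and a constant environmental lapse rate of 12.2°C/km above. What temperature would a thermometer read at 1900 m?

-11.22°C

1300 → 1900 m (environmental, 12.2°C/km): ΔT = -12.2 × 0.6 = -7.32°C → T = -11.22°C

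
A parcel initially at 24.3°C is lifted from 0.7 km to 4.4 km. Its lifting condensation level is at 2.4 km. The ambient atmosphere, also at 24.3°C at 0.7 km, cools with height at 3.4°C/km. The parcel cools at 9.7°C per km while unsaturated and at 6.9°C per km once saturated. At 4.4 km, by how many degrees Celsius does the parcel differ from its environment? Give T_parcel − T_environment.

-17.71°C (parcel cooler than environment)

Parcel:
  From 700 m to 2400 m (dry): cools by 9.7 × 1.7 = 16.49°C, giving 7.81°C.
  From 2400 m to 4400 m (saturated): cools by 6.9 × 2 = 13.8°C, giving -5.99°C.
Environment:
  From 700 m to 4400 m (environment): cools by 3.4 × 3.7 = 12.58°C, giving 11.72°C.
T_parcel − T_env = -5.99 − 11.72 = -17.71°C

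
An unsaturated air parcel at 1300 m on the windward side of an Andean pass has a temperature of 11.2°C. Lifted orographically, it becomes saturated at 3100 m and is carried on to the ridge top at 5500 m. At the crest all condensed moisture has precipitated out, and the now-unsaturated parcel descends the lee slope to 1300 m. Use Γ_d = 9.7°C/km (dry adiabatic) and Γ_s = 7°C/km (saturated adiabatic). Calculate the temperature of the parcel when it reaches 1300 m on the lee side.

17.68°C

1300–3100 m, dry: Δz = 1.8 km ⇒ ΔT = -17.46°C; T = -6.26°C
3100–5500 m, saturated: Δz = 2.4 km ⇒ ΔT = -16.8°C; T = -23.06°C
5500–1300 m, dry descent: Δz = 4.2 km ⇒ ΔT = +40.74°C; T = 17.68°C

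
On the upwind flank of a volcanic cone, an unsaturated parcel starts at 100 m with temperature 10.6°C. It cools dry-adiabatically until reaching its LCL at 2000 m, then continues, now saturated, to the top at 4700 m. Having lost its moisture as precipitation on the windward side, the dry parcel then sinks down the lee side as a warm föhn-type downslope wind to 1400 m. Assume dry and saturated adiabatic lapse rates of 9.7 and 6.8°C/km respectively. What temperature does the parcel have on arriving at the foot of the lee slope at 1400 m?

5.82°C

100 → 2000 m (dry, 9.7°C/km): ΔT = -9.7 × 1.9 = -18.43°C → T = -7.83°C
2000 → 4700 m (saturated, 6.8°C/km): ΔT = -6.8 × 2.7 = -18.36°C → T = -26.19°C
4700 → 1400 m (dry descent, 9.7°C/km): ΔT = +9.7 × 3.3 = +32.01°C → T = 5.82°C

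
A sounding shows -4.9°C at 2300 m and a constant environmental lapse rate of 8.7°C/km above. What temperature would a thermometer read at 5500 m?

2300 → 5500 m (environmental, 8.7°C/km): ΔT = -8.7 × 3.2 = -27.84°C → T = -32.74°C

-32.74°C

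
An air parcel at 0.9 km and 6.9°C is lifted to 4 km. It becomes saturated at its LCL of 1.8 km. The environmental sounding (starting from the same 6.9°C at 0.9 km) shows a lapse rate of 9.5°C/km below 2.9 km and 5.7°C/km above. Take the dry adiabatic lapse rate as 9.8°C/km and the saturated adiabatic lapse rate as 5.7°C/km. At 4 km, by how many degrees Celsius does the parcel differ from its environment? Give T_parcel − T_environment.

Parcel:
  Dry to 1800 m: -9.8 × 0.9 km = -8.82°C, so T = -1.92°C.
  Saturated to 4000 m: -5.7 × 2.2 km = -12.54°C, so T = -14.46°C.
Environment:
  Environment, lower layer to 2900 m: -9.5 × 2 km = -19°C, so T = -12.1°C.
  Environment, upper layer to 4000 m: -5.7 × 1.1 km = -6.27°C, so T = -18.37°C.
T_parcel − T_env = -14.46 − (-18.37) = +3.91°C

+3.91°C (parcel warmer than environment)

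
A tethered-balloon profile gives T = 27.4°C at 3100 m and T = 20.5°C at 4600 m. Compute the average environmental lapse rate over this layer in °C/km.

4.6°C/km

Γ = −ΔT/Δz = (27.4 − 20.5) / (4600 − 3100) m
  = 6.9°C / 1.5 km = 4.6°C/km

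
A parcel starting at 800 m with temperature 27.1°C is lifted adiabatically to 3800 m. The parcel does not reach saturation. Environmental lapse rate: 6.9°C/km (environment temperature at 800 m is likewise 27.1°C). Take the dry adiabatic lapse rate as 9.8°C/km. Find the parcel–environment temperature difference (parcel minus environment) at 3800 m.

Parcel:
  800 → 3800 m (dry, 9.8°C/km): ΔT = -9.8 × 3 = -29.4°C → T = -2.3°C
Environment:
  800 → 3800 m (environment, 6.9°C/km): ΔT = -6.9 × 3 = -20.7°C → T = 6.4°C
T_parcel − T_env = -2.3 − 6.4 = -8.7°C

-8.7°C (parcel cooler than environment)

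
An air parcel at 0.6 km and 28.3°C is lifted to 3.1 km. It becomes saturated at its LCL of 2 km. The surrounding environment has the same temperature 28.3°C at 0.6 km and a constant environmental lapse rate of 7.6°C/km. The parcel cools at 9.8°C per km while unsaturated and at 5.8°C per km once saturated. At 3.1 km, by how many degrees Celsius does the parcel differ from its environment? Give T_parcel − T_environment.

-1.1°C (parcel cooler than environment)

Parcel:
  Dry to 2000 m: -9.8 × 1.4 km = -13.72°C, so T = 14.58°C.
  Saturated to 3100 m: -5.8 × 1.1 km = -6.38°C, so T = 8.2°C.
Environment:
  Environment to 3100 m: -7.6 × 2.5 km = -19°C, so T = 9.3°C.
T_parcel − T_env = 8.2 − 9.3 = -1.1°C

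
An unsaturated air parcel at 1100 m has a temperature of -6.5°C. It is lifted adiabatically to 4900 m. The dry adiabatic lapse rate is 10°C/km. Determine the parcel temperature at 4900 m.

-44.5°C

1100 → 4900 m (dry adiabatic, 10°C/km): ΔT = -10 × 3.8 = -38°C → T = -44.5°C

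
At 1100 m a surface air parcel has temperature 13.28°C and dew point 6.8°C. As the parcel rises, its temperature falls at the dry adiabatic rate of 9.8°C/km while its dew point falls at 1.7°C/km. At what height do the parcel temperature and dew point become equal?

1900 m

T and T_d converge at 9.8 − 1.7 = 8.1°C per km
Height above start = (13.28 − 6.8) / 8.1 = 0.8 km
LCL altitude = 1100 m + 800 m = 1900 m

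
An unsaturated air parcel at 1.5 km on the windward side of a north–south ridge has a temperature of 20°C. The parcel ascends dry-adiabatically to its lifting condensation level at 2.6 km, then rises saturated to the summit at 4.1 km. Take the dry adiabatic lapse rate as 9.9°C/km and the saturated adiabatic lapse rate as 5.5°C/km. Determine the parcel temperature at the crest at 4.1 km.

1500–2600 m, dry: Δz = 1.1 km ⇒ ΔT = -10.89°C; T = 9.11°C
2600–4100 m, saturated: Δz = 1.5 km ⇒ ΔT = -8.25°C; T = 0.86°C

0.86°C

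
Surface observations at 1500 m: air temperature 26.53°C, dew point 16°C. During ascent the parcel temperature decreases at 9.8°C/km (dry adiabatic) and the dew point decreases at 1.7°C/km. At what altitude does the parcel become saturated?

T and T_d converge at 9.8 − 1.7 = 8.1°C per km
Height above start = (26.53 − 16) / 8.1 = 1.3 km
LCL altitude = 1500 m + 1300 m = 2800 m

2800 m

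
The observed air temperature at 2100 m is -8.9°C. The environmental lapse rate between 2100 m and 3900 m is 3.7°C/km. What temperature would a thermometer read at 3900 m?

-15.56°C

From 2100 m to 3900 m (environmental): cools by 3.7 × 1.8 = 6.66°C, giving -15.56°C.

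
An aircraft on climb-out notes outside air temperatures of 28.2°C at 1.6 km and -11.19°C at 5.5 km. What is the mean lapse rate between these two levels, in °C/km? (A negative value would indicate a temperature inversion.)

Γ = −ΔT/Δz = (28.2 − (-11.19)) / (5500 − 1600) m
  = 39.39°C / 3.9 km = 10.1°C/km

10.1°C/km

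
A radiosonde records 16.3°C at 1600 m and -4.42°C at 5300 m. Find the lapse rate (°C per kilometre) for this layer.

5.6°C/km

Γ = −ΔT/Δz = (16.3 − (-4.42)) / (5300 − 1600) m
  = 20.72°C / 3.7 km = 5.6°C/km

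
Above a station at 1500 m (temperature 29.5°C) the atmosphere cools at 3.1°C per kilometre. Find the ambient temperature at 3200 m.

1500–3200 m, environmental: Δz = 1.7 km ⇒ ΔT = -5.27°C; T = 24.23°C

24.23°C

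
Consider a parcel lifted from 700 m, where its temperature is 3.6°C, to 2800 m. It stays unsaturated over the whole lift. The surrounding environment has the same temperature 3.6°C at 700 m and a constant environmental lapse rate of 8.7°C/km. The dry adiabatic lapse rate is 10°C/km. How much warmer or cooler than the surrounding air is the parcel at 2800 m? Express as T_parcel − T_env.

-2.73°C (parcel cooler than environment)

Parcel:
  700 → 2800 m (dry, 10°C/km): ΔT = -10 × 2.1 = -21°C → T = -17.4°C
Environment:
  700 → 2800 m (environment, 8.7°C/km): ΔT = -8.7 × 2.1 = -18.27°C → T = -14.67°C
T_parcel − T_env = -17.4 − (-14.67) = -2.73°C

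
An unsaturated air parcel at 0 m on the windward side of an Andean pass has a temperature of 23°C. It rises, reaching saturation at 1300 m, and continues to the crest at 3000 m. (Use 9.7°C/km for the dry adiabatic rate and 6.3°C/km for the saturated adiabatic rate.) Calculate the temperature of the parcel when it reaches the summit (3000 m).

Dry to 1300 m: -9.7 × 1.3 km = -12.61°C, so T = 10.39°C.
Saturated to 3000 m: -6.3 × 1.7 km = -10.71°C, so T = -0.32°C.

-0.32°C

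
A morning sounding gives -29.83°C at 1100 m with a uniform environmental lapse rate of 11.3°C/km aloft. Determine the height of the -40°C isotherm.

Height above start = (-29.83 − (-40)) / 11.3 = 0.9 km
Altitude = 1100 m + 900 m = 2000 m

2000 m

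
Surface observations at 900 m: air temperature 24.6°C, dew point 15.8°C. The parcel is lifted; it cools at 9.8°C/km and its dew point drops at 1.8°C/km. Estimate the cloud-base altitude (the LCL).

2000 m

T and T_d converge at 9.8 − 1.8 = 8°C per km
Height above start = (24.6 − 15.8) / 8 = 1.1 km
LCL altitude = 900 m + 1100 m = 2000 m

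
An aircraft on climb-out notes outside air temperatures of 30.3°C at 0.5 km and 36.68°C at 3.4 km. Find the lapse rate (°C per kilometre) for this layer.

Γ = −ΔT/Δz = (30.3 − 36.68) / (3400 − 500) m
  = -6.38°C / 2.9 km = -2.2°C/km

-2.2°C/km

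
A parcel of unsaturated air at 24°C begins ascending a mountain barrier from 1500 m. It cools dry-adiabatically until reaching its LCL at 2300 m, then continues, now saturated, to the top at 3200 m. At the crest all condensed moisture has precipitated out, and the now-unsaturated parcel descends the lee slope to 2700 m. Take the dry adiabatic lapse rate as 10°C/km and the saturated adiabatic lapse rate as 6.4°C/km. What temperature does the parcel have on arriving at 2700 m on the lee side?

From 1500 m to 2300 m (dry): cools by 10 × 0.8 = 8°C, giving 16°C.
From 2300 m to 3200 m (saturated): cools by 6.4 × 0.9 = 5.76°C, giving 10.24°C.
From 3200 m to 2700 m (dry descent): warms by 10 × 0.5 = 5°C, giving 15.24°C.

15.24°C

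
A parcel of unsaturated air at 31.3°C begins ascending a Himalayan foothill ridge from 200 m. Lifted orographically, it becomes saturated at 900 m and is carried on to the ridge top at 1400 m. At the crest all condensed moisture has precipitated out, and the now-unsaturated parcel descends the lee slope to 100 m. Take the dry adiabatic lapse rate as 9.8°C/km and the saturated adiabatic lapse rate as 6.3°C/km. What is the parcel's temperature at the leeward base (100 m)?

200 → 900 m (dry, 9.8°C/km): ΔT = -9.8 × 0.7 = -6.86°C → T = 24.44°C
900 → 1400 m (saturated, 6.3°C/km): ΔT = -6.3 × 0.5 = -3.15°C → T = 21.29°C
1400 → 100 m (dry descent, 9.8°C/km): ΔT = +9.8 × 1.3 = +12.74°C → T = 34.03°C

34.03°C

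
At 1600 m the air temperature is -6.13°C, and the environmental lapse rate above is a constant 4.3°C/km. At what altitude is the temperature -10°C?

Height above start = (-6.13 − (-10)) / 4.3 = 0.9 km
Altitude = 1600 m + 900 m = 2500 m

2500 m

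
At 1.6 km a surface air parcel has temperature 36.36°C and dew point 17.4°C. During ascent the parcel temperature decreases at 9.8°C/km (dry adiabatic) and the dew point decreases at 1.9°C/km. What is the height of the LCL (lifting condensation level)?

T and T_d converge at 9.8 − 1.9 = 7.9°C per km
Height above start = (36.36 − 17.4) / 7.9 = 2.4 km
LCL altitude = 1600 m + 2400 m = 4000 m

4 km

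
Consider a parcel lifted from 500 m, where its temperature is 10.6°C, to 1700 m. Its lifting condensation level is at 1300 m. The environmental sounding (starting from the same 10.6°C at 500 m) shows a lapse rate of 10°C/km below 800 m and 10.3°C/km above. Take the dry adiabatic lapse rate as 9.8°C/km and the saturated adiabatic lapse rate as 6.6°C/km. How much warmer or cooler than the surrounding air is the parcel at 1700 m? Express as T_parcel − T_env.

Parcel:
  500–1300 m, dry: Δz = 0.8 km ⇒ ΔT = -7.84°C; T = 2.76°C
  1300–1700 m, saturated: Δz = 0.4 km ⇒ ΔT = -2.64°C; T = 0.12°C
Environment:
  500–800 m, environment, lower layer: Δz = 0.3 km ⇒ ΔT = -3°C; T = 7.6°C
  800–1700 m, environment, upper layer: Δz = 0.9 km ⇒ ΔT = -9.27°C; T = -1.67°C
T_parcel − T_env = 0.12 − (-1.67) = +1.79°C

+1.79°C (parcel warmer than environment)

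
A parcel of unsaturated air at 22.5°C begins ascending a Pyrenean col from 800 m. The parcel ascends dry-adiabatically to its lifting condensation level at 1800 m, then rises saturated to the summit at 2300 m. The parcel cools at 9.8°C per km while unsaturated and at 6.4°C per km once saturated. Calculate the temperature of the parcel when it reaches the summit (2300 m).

From 800 m to 1800 m (dry): cools by 9.8 × 1 = 9.8°C, giving 12.7°C.
From 1800 m to 2300 m (saturated): cools by 6.4 × 0.5 = 3.2°C, giving 9.5°C.

9.5°C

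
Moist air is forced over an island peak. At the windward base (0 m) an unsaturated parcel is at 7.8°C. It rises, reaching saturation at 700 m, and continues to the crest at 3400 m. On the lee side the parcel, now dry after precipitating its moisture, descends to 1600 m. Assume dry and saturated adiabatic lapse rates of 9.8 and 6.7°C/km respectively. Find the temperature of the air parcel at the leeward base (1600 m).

0.49°C

0 → 700 m (dry, 9.8°C/km): ΔT = -9.8 × 0.7 = -6.86°C → T = 0.94°C
700 → 3400 m (saturated, 6.7°C/km): ΔT = -6.7 × 2.7 = -18.09°C → T = -17.15°C
3400 → 1600 m (dry descent, 9.8°C/km): ΔT = +9.8 × 1.8 = +17.64°C → T = 0.49°C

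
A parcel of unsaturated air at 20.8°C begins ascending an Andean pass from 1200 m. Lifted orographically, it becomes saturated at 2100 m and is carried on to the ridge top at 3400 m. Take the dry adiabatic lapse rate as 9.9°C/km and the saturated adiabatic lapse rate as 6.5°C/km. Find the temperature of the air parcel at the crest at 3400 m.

Dry to 2100 m: -9.9 × 0.9 km = -8.91°C, so T = 11.89°C.
Saturated to 3400 m: -6.5 × 1.3 km = -8.45°C, so T = 3.44°C.

3.44°C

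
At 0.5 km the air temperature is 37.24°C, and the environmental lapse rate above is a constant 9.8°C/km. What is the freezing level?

4.3 km

Height above start = (37.24 − 0) / 9.8 = 3.8 km
Altitude = 500 m + 3800 m = 4300 m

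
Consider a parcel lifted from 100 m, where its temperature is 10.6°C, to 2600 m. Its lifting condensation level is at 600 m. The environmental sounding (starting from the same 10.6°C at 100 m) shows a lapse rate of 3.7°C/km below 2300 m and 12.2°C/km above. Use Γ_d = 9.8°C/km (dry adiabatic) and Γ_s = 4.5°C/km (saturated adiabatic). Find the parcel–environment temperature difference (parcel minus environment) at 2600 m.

-2.1°C (parcel cooler than environment)

Parcel:
  100–600 m, dry: Δz = 0.5 km ⇒ ΔT = -4.9°C; T = 5.7°C
  600–2600 m, saturated: Δz = 2 km ⇒ ΔT = -9°C; T = -3.3°C
Environment:
  100–2300 m, environment, lower layer: Δz = 2.2 km ⇒ ΔT = -8.14°C; T = 2.46°C
  2300–2600 m, environment, upper layer: Δz = 0.3 km ⇒ ΔT = -3.66°C; T = -1.2°C
T_parcel − T_env = -3.3 − (-1.2) = -2.1°C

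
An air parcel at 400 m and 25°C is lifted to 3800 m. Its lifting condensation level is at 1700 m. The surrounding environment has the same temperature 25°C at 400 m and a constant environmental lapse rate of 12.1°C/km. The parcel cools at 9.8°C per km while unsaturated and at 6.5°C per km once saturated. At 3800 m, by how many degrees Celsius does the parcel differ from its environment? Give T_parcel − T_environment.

Parcel:
  400 → 1700 m (dry, 9.8°C/km): ΔT = -9.8 × 1.3 = -12.74°C → T = 12.26°C
  1700 → 3800 m (saturated, 6.5°C/km): ΔT = -6.5 × 2.1 = -13.65°C → T = -1.39°C
Environment:
  400 → 3800 m (environment, 12.1°C/km): ΔT = -12.1 × 3.4 = -41.14°C → T = -16.14°C
T_parcel − T_env = -1.39 − (-16.14) = +14.75°C

+14.75°C (parcel warmer than environment)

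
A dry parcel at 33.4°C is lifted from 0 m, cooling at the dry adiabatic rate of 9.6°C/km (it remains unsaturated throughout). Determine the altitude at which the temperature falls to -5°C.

4000 m

Height above start = (33.4 − (-5)) / 9.6 = 4 km
Altitude = 0 m + 4000 m = 4000 m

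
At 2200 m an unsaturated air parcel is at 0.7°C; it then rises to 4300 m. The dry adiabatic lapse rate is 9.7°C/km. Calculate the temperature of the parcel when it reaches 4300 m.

-19.67°C

Dry adiabatic to 4300 m: -9.7 × 2.1 km = -20.37°C, so T = -19.67°C.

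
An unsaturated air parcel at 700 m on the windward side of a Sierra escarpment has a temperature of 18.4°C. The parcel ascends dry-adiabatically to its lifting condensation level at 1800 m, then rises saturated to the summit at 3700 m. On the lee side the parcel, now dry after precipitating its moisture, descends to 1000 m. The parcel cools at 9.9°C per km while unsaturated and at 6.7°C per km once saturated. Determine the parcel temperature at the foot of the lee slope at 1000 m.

21.51°C

From 700 m to 1800 m (dry): cools by 9.9 × 1.1 = 10.89°C, giving 7.51°C.
From 1800 m to 3700 m (saturated): cools by 6.7 × 1.9 = 12.73°C, giving -5.22°C.
From 3700 m to 1000 m (dry descent): warms by 9.9 × 2.7 = 26.73°C, giving 21.51°C.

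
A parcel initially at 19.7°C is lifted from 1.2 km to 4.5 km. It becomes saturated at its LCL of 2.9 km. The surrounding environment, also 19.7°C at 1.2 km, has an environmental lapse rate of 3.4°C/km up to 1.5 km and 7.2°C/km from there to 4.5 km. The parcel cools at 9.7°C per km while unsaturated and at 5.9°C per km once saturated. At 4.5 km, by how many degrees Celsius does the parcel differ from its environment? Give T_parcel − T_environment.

Parcel:
  From 1200 m to 2900 m (dry): cools by 9.7 × 1.7 = 16.49°C, giving 3.21°C.
  From 2900 m to 4500 m (saturated): cools by 5.9 × 1.6 = 9.44°C, giving -6.23°C.
Environment:
  From 1200 m to 1500 m (environment, lower layer): cools by 3.4 × 0.3 = 1.02°C, giving 18.68°C.
  From 1500 m to 4500 m (environment, upper layer): cools by 7.2 × 3 = 21.6°C, giving -2.92°C.
T_parcel − T_env = -6.23 − (-2.92) = -3.31°C

-3.31°C (parcel cooler than environment)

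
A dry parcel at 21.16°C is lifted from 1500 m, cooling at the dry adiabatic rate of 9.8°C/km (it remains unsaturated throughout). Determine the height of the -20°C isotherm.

Height above start = (21.16 − (-20)) / 9.8 = 4.2 km
Altitude = 1500 m + 4200 m = 5700 m

5700 m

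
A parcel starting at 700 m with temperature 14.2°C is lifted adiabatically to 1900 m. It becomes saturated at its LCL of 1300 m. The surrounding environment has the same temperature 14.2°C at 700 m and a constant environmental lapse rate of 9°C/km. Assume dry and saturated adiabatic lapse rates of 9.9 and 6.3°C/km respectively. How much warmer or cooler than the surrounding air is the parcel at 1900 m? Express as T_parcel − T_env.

Parcel:
  700–1300 m, dry: Δz = 0.6 km ⇒ ΔT = -5.94°C; T = 8.26°C
  1300–1900 m, saturated: Δz = 0.6 km ⇒ ΔT = -3.78°C; T = 4.48°C
Environment:
  700–1900 m, environment: Δz = 1.2 km ⇒ ΔT = -10.8°C; T = 3.4°C
T_parcel − T_env = 4.48 − 3.4 = +1.08°C

+1.08°C (parcel warmer than environment)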